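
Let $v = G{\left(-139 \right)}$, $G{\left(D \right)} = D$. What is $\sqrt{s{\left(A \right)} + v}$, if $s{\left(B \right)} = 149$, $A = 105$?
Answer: $\sqrt{10} \approx 3.1623$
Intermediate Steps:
$v = -139$
$\sqrt{s{\left(A \right)} + v} = \sqrt{149 - 139} = \sqrt{10}$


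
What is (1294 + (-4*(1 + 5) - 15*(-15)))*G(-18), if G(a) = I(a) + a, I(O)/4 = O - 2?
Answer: -146510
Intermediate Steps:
I(O) = -8 + 4*O (I(O) = 4*(O - 2) = 4*(-2 + O) = -8 + 4*O)
G(a) = -8 + 5*a (G(a) = (-8 + 4*a) + a = -8 + 5*a)
(1294 + (-4*(1 + 5) - 15*(-15)))*G(-18) = (1294 + (-4*(1 + 5) - 15*(-15)))*(-8 + 5*(-18)) = (1294 + (-4*6 + 225))*(-8 - 90) = (1294 + (-24 + 225))*(-98) = (1294 + 201)*(-98) = 1495*(-98) = -146510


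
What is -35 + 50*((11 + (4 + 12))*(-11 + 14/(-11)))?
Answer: -182635/11 ≈ -16603.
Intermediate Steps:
-35 + 50*((11 + (4 + 12))*(-11 + 14/(-11))) = -35 + 50*((11 + 16)*(-11 + 14*(-1/11))) = -35 + 50*(27*(-11 - 14/11)) = -35 + 50*(27*(-135/11)) = -35 + 50*(-3645/11) = -35 - 182250/11 = -182635/11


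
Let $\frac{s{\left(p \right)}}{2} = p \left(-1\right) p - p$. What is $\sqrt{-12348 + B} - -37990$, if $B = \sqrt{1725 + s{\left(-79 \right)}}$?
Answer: $37990 + \sqrt{-12348 + i \sqrt{10599}} \approx 37990.0 + 111.12 i$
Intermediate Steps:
$s{\left(p \right)} = - 2 p - 2 p^{2}$ ($s{\left(p \right)} = 2 \left(p \left(-1\right) p - p\right) = 2 \left(- p p - p\right) = 2 \left(- p^{2} - p\right) = 2 \left(- p - p^{2}\right) = - 2 p - 2 p^{2}$)
$B = i \sqrt{10599}$ ($B = \sqrt{1725 - - 158 \left(1 - 79\right)} = \sqrt{1725 - \left(-158\right) \left(-78\right)} = \sqrt{1725 - 12324} = \sqrt{-10599} = i \sqrt{10599} \approx 102.95 i$)
$\sqrt{-12348 + B} - -37990 = \sqrt{-12348 + i \sqrt{10599}} - -37990 = \sqrt{-12348 + i \sqrt{10599}} + 37990 = 37990 + \sqrt{-12348 + i \sqrt{10599}}$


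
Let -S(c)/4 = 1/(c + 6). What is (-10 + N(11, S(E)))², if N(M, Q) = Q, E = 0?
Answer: 1024/9 ≈ 113.78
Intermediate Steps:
S(c) = -4/(6 + c) (S(c) = -4/(c + 6) = -4/(6 + c))
(-10 + N(11, S(E)))² = (-10 - 4/(6 + 0))² = (-10 - 4/6)² = (-10 - 4*⅙)² = (-10 - ⅔)² = (-32/3)² = 1024/9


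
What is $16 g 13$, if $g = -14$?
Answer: $-2912$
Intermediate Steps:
$16 g 13 = 16 \left(-14\right) 13 = \left(-224\right) 13 = -2912$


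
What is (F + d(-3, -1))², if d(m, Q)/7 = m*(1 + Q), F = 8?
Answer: 64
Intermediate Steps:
d(m, Q) = 7*m*(1 + Q) (d(m, Q) = 7*(m*(1 + Q)) = 7*m*(1 + Q))
(F + d(-3, -1))² = (8 + 7*(-3)*(1 - 1))² = (8 + 7*(-3)*0)² = (8 + 0)² = 8² = 64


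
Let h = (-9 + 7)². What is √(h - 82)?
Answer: I*√78 ≈ 8.8318*I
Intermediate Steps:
h = 4 (h = (-2)² = 4)
√(h - 82) = √(4 - 82) = √(-78) = I*√78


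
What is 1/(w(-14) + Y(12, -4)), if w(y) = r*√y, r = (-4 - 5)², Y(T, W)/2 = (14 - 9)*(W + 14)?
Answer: 50/50927 - 81*I*√14/101854 ≈ 0.0009818 - 0.0029756*I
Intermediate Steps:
Y(T, W) = 140 + 10*W (Y(T, W) = 2*((14 - 9)*(W + 14)) = 2*(5*(14 + W)) = 2*(70 + 5*W) = 140 + 10*W)
r = 81 (r = (-9)² = 81)
w(y) = 81*√y
1/(w(-14) + Y(12, -4)) = 1/(81*√(-14) + (140 + 10*(-4))) = 1/(81*(I*√14) + (140 - 40)) = 1/(81*I*√14 + 100) = 1/(100 + 81*I*√14)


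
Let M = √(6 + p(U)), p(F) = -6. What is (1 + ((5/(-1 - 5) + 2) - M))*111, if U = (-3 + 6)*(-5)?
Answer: 481/2 ≈ 240.50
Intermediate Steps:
U = -15 (U = 3*(-5) = -15)
M = 0 (M = √(6 - 6) = √0 = 0)
(1 + ((5/(-1 - 5) + 2) - M))*111 = (1 + ((5/(-1 - 5) + 2) - 1*0))*111 = (1 + ((5/(-6) + 2) + 0))*111 = (1 + ((-⅙*5 + 2) + 0))*111 = (1 + ((-⅚ + 2) + 0))*111 = (1 + (7/6 + 0))*111 = (1 + 7/6)*111 = (13/6)*111 = 481/2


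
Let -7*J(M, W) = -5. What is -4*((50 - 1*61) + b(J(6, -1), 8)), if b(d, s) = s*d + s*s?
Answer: -1644/7 ≈ -234.86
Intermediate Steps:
J(M, W) = 5/7 (J(M, W) = -⅐*(-5) = 5/7)
b(d, s) = s² + d*s (b(d, s) = d*s + s² = s² + d*s)
-4*((50 - 1*61) + b(J(6, -1), 8)) = -4*((50 - 1*61) + 8*(5/7 + 8)) = -4*((50 - 61) + 8*(61/7)) = -4*(-11 + 488/7) = -4*411/7 = -1644/7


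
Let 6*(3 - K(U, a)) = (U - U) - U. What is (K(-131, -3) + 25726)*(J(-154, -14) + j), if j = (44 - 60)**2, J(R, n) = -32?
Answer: 17275216/3 ≈ 5.7584e+6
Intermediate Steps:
K(U, a) = 3 + U/6 (K(U, a) = 3 - ((U - U) - U)/6 = 3 - (0 - U)/6 = 3 - (-1)*U/6 = 3 + U/6)
j = 256 (j = (-16)**2 = 256)
(K(-131, -3) + 25726)*(J(-154, -14) + j) = ((3 + (1/6)*(-131)) + 25726)*(-32 + 256) = ((3 - 131/6) + 25726)*224 = (-113/6 + 25726)*224 = (154243/6)*224 = 17275216/3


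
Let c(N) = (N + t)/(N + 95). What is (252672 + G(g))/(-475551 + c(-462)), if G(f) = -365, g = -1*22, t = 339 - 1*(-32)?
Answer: -92596669/174527126 ≈ -0.53056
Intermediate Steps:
t = 371 (t = 339 + 32 = 371)
c(N) = (371 + N)/(95 + N) (c(N) = (N + 371)/(N + 95) = (371 + N)/(95 + N))
g = -22
(252672 + G(g))/(-475551 + c(-462)) = (252672 - 365)/(-475551 + (371 - 462)/(95 - 462)) = 252307/(-475551 - 91/(-367)) = 252307/(-475551 - 1/367*(-91)) = 252307/(-475551 + 91/367) = 252307/(-174527126/367) = 252307*(-367/174527126) = -92596669/174527126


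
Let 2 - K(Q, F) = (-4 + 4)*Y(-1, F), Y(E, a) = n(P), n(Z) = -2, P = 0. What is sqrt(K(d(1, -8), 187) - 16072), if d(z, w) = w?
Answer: I*sqrt(16070) ≈ 126.77*I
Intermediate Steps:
Y(E, a) = -2
K(Q, F) = 2 (K(Q, F) = 2 - (-4 + 4)*(-2) = 2 - 0*(-2) = 2 - 1*0 = 2 + 0 = 2)
sqrt(K(d(1, -8), 187) - 16072) = sqrt(2 - 16072) = sqrt(-16070) = I*sqrt(16070)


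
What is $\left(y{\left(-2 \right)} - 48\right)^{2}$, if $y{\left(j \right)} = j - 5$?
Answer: $3025$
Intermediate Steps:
$y{\left(j \right)} = -5 + j$
$\left(y{\left(-2 \right)} - 48\right)^{2} = \left(\left(-5 - 2\right) - 48\right)^{2} = \left(-7 - 48\right)^{2} = \left(-55\right)^{2} = 3025$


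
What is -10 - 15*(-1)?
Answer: 5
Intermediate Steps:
-10 - 15*(-1) = -10 + 15 = 5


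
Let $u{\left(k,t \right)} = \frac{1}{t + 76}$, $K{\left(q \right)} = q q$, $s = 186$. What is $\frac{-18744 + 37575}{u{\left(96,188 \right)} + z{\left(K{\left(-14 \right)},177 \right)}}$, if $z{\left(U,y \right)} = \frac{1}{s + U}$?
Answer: $\frac{949534344}{323} \approx 2.9397 \cdot 10^{6}$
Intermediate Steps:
$K{\left(q \right)} = q^{2}$
$z{\left(U,y \right)} = \frac{1}{186 + U}$
$u{\left(k,t \right)} = \frac{1}{76 + t}$
$\frac{-18744 + 37575}{u{\left(96,188 \right)} + z{\left(K{\left(-14 \right)},177 \right)}} = \frac{-18744 + 37575}{\frac{1}{76 + 188} + \frac{1}{186 + \left(-14\right)^{2}}} = \frac{18831}{\frac{1}{264} + \frac{1}{186 + 196}} = \frac{18831}{\frac{1}{264} + \frac{1}{382}} = \frac{18831}{\frac{323}{50424}} = 18831 \cdot \frac{50424}{323} = \frac{949534344}{323}$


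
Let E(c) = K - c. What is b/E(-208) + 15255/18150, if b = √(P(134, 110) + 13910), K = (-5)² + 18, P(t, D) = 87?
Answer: 1017/1210 + √13997/251 ≈ 1.3118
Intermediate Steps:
K = 43 (K = 25 + 18 = 43)
E(c) = 43 - c
b = √13997 (b = √(87 + 13910) = √13997 ≈ 118.31)
b/E(-208) + 15255/18150 = √13997/(43 - 1*(-208)) + 15255/18150 = √13997/(43 + 208) + 15255*(1/18150) = √13997/251 + 1017/1210 = 1017/1210 + √13997/251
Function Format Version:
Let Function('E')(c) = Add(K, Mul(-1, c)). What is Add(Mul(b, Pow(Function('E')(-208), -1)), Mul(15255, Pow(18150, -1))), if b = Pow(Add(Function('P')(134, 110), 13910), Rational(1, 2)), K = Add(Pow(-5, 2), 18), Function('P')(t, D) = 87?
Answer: Add(Rational(1017, 1210), Mul(Rational(1, 251), Pow(13997, Rational(1, 2)))) ≈ 1.3118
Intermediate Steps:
K = 43 (K = Add(25, 18) = 43)
Function('E')(c) = Add(43, Mul(-1, c))
b = Pow(13997, Rational(1, 2)) (b = Pow(Add(87, 13910), Rational(1, 2)) = Pow(13997, Rational(1, 2)) ≈ 118.31)
Add(Mul(b, Pow(Function('E')(-208), -1)), Mul(15255, Pow(18150, -1))) = Add(Mul(Pow(13997, Rational(1, 2)), Pow(Add(43, Mul(-1, -208)), -1)), Mul(15255, Pow(18150, -1))) = Add(Mul(Pow(13997, Rational(1, 2)), Pow(Add(43, 208), -1)), Mul(15255, Rational(1, 18150))) = Add(Mul(Pow(13997, Rational(1, 2)), Pow(251, -1)), Rational(1017, 1210)) = Add(Mul(Pow(13997, Rational(1, 2)), Rational(1, 251)), Rational(1017, 1210)) = Add(Mul(Rational(1, 251), Pow(13997, Rational(1, 2))), Rational(1017, 1210)) = Add(Rational(1017, 1210), Mul(Rational(1, 251), Pow(13997, Rational(1, 2))))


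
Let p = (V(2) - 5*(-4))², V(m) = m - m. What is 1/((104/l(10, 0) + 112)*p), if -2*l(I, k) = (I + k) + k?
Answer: 1/36480 ≈ 2.7412e-5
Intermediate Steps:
V(m) = 0
p = 400 (p = (0 - 5*(-4))² = (0 + 20)² = 20² = 400)
l(I, k) = -k - I/2 (l(I, k) = -((I + k) + k)/2 = -(I + 2*k)/2 = -k - I/2)
1/((104/l(10, 0) + 112)*p) = 1/((104/(-1*0 - ½*10) + 112)*400) = 1/((104/(0 - 5) + 112)*400) = 1/((104/(-5) + 112)*400) = 1/((104*(-⅕) + 112)*400) = 1/((-104/5 + 112)*400) = 1/((456/5)*400) = 1/36480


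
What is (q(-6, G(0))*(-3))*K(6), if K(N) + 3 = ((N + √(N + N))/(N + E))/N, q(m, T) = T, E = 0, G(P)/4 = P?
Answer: 0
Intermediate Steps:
G(P) = 4*P
K(N) = -3 + (N + √2*√N)/N² (K(N) = -3 + ((N + √(N + N))/(N + 0))/N = -3 + ((N + √(2*N))/N)/N = -3 + ((N + √2*√N)/N)/N = -3 + (N + √2*√N)/N²)
(q(-6, G(0))*(-3))*K(6) = ((4*0)*(-3))*(-3 + 1/6 + √2/6^(3/2)) = (0*(-3))*(-3 + ⅙ + √2*(√6/36)) = 0*(-3 + ⅙ + √3/18) = 0*(-17/6 + √3/18) = 0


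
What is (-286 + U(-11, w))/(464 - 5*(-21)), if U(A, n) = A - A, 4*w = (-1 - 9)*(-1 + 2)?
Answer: -286/569 ≈ -0.50264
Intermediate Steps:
w = -5/2 (w = ((-1 - 9)*(-1 + 2))/4 = (-10*1)/4 = (¼)*(-10) = -5/2 ≈ -2.5000)
U(A, n) = 0
(-286 + U(-11, w))/(464 - 5*(-21)) = (-286 + 0)/(464 - 5*(-21)) = -286/(464 + 105) = -286/569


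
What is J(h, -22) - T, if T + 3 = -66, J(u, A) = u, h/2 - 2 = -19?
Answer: 35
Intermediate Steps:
h = -34 (h = 4 + 2*(-19) = 4 - 38 = -34)
T = -69 (T = -3 - 66 = -69)
J(h, -22) - T = -34 - 1*(-69) = -34 + 69 = 35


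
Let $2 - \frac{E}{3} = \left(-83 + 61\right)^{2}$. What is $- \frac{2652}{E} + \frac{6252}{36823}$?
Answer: $\frac{17782498}{8874343} \approx 2.0038$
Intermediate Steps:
$E = -1446$ ($E = 6 - 3 \left(-83 + 61\right)^{2} = 6 - 3 \left(-22\right)^{2} = 6 - 1452 = -1446$)
$- \frac{2652}{E} + \frac{6252}{36823} = - \frac{2652}{-1446} + \frac{6252}{36823} = \left(-2652\right) \left(- \frac{1}{1446}\right) + 6252 \cdot \frac{1}{36823} = \frac{442}{241} + \frac{6252}{36823} = \frac{17782498}{8874343}$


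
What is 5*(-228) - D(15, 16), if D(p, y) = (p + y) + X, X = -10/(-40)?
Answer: -4685/4 ≈ -1171.3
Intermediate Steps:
X = 1/4 (X = -10*(-1/40) = 1/4 ≈ 0.25000)
D(p, y) = 1/4 + p + y (D(p, y) = (p + y) + 1/4 = 1/4 + p + y)
5*(-228) - D(15, 16) = 5*(-228) - (1/4 + 15 + 16) = -1140 - 1*125/4 = -1140 - 125/4 = -4685/4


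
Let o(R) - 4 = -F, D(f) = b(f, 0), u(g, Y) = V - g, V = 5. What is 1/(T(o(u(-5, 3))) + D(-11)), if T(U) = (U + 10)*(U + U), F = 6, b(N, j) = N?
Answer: -1/43 ≈ -0.023256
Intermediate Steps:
u(g, Y) = 5 - g
D(f) = f
o(R) = -2 (o(R) = 4 - 1*6 = 4 - 6 = -2)
T(U) = 2*U*(10 + U) (T(U) = (10 + U)*(2*U) = 2*U*(10 + U))
1/(T(o(u(-5, 3))) + D(-11)) = 1/(2*(-2)*(10 - 2) - 11) = 1/(2*(-2)*8 - 11) = 1/(-32 - 11) = 1/(-43) = -1/43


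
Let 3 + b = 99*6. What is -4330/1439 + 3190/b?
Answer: 2031380/850449 ≈ 2.3886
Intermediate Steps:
b = 591 (b = -3 + 99*6 = -3 + 594 = 591)
-4330/1439 + 3190/b = -4330/1439 + 3190/591 = 2031380/850449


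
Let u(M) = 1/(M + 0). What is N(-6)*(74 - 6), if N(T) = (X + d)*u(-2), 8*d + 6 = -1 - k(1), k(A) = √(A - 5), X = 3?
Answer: -289/4 + 17*I/2 ≈ -72.25 + 8.5*I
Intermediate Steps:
u(M) = 1/M
k(A) = √(-5 + A)
d = -7/8 - I/4 (d = -¾ + (-1 - √(-5 + 1))/8 = -¾ + (-1 - √(-4))/8 = -¾ + (-1 - 2*I)/8 = -¾ + (-⅛ - I/4) = -7/8 - I/4 ≈ -0.875 - 0.25*I)
N(T) = -17/16 + I/8 (N(T) = (3 + (-7/8 - I/4))/(-2) = (17/8 - I/4)*(-½) = -17/16 + I/8)
N(-6)*(74 - 6) = (-17/16 + I/8)*(74 - 6) = (-17/16 + I/8)*68 = -289/4 + 17*I/2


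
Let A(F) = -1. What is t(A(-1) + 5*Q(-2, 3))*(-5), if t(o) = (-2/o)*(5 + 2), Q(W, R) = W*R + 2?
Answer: -10/3 ≈ -3.3333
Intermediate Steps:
Q(W, R) = 2 + R*W (Q(W, R) = R*W + 2 = 2 + R*W)
t(o) = -14/o (t(o) = -2/o*7 = -14/o)
t(A(-1) + 5*Q(-2, 3))*(-5) = -14/(-1 + 5*(2 + 3*(-2)))*(-5) = -14/(-1 + 5*(2 - 6))*(-5) = -14/(-1 + 5*(-4))*(-5) = -14/(-1 - 20)*(-5) = -14/(-21)*(-5) = -14*(-1/21)*(-5) = (⅔)*(-5) = -10/3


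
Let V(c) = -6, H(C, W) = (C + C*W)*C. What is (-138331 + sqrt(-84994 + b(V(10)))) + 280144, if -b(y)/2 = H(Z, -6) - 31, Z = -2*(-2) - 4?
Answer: 141813 + 2*I*sqrt(21233) ≈ 1.4181e+5 + 291.43*I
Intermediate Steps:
Z = 0 (Z = 4 - 4 = 0)
H(C, W) = C*(C + C*W)
b(y) = 62 (b(y) = -2*(0**2*(1 - 6) - 31) = -2*(0*(-5) - 31) = -2*(0 - 31) = -2*(-31) = 62)
(-138331 + sqrt(-84994 + b(V(10)))) + 280144 = (-138331 + sqrt(-84994 + 62)) + 280144 = (-138331 + sqrt(-84932)) + 280144 = (-138331 + 2*I*sqrt(21233)) + 280144 = 141813 + 2*I*sqrt(21233)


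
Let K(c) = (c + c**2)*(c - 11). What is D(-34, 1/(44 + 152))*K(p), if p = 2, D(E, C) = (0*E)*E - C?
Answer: 27/98 ≈ 0.27551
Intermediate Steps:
D(E, C) = -C (D(E, C) = 0*E - C = 0 - C = -C)
K(c) = (-11 + c)*(c + c**2) (K(c) = (c + c**2)*(-11 + c) = (-11 + c)*(c + c**2))
D(-34, 1/(44 + 152))*K(p) = (-1/(44 + 152))*(2*(-11 + 2**2 - 10*2)) = (-1/196)*(2*(-11 + 4 - 20)) = (-1*1/196)*(2*(-27)) = -1/196*(-54) = 27/98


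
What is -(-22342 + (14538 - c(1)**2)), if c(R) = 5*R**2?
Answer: 7829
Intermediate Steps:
-(-22342 + (14538 - c(1)**2)) = -(-22342 + (14538 - (5*1**2)**2)) = -(-22342 + (14538 - (5*1)**2)) = -(-22342 + (14538 - 1*5**2)) = -(-22342 + (14538 - 1*25)) = -(-22342 + (14538 - 25)) = -(-22342 + 14513) = -1*(-7829) = 7829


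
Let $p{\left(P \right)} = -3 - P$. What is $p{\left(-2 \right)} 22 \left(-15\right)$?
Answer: $330$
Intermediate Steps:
$p{\left(-2 \right)} 22 \left(-15\right) = \left(-3 - -2\right) 22 \left(-15\right) = \left(-3 + 2\right) 22 \left(-15\right) = \left(-1\right) 22 \left(-15\right) = \left(-22\right) \left(-15\right) = 330$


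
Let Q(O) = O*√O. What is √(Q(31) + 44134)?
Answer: √(44134 + 31*√31) ≈ 210.49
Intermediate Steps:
Q(O) = O^(3/2)
√(Q(31) + 44134) = √(31^(3/2) + 44134) = √(31*√31 + 44134) = √(44134 + 31*√31)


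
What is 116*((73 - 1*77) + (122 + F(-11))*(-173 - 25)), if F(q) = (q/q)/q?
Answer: -2800472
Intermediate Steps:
F(q) = 1/q
116*((73 - 1*77) + (122 + F(-11))*(-173 - 25)) = 116*((73 - 1*77) + (122 + 1/(-11))*(-173 - 25)) = 116*((73 - 77) + (122 - 1/11)*(-198)) = 116*(-4 + (1341/11)*(-198)) = 116*(-4 - 24138) = 116*(-24142) = -2800472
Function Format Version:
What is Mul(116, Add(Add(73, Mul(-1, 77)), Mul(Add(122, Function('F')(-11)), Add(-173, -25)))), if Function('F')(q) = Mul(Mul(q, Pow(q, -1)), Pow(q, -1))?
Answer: -2800472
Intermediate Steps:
Function('F')(q) = Pow(q, -1) (Function('F')(q) = Mul(1, Pow(q, -1)) = Pow(q, -1))
Mul(116, Add(Add(73, Mul(-1, 77)), Mul(Add(122, Function('F')(-11)), Add(-173, -25)))) = Mul(116, Add(Add(73, Mul(-1, 77)), Mul(Add(122, Pow(-11, -1)), Add(-173, -25)))) = Mul(116, Add(Add(73, -77), Mul(Add(122, Rational(-1, 11)), -198))) = Mul(116, Add(-4, Mul(Rational(1341, 11), -198))) = Mul(116, Add(-4, -24138)) = Mul(116, -24142) = -2800472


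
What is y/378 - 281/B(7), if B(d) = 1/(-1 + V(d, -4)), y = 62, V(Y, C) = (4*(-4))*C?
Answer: -3345836/189 ≈ -17703.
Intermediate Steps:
V(Y, C) = -16*C
B(d) = 1/63 (B(d) = 1/(-1 - 16*(-4)) = 1/(-1 + 64) = 1/63)
y/378 - 281/B(7) = 62/378 - 281/1/63 = 62*(1/378) - 281*63 = 31/189 - 17703 = -3345836/189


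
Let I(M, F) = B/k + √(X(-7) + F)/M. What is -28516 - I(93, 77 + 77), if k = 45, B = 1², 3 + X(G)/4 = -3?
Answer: -1283221/45 - √130/93 ≈ -28516.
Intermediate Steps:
X(G) = -24 (X(G) = -12 + 4*(-3) = -12 - 12 = -24)
B = 1
I(M, F) = 1/45 + √(-24 + F)/M
-28516 - I(93, 77 + 77) = -28516 - (√(-24 + (77 + 77)) + (1/45)*93)/93 = -28516 - (√(-24 + 154) + 31/15)/93 = -28516 - (√130 + 31/15)/93 = -28516 - (31/15 + √130)/93 = -28516 - (1/45 + √130/93) = -28516 + (-1/45 - √130/93) = -1283221/45 - √130/93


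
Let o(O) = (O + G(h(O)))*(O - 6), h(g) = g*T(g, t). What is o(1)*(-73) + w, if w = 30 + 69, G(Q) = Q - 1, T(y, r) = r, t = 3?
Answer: 1194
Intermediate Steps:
h(g) = 3*g (h(g) = g*3 = 3*g)
G(Q) = -1 + Q
w = 99
o(O) = (-1 + 4*O)*(-6 + O) (o(O) = (O + (-1 + 3*O))*(O - 6) = (-1 + 4*O)*(-6 + O))
o(1)*(-73) + w = (6 - 25*1 + 4*1²)*(-73) + 99 = (6 - 25 + 4*1)*(-73) + 99 = (6 - 25 + 4)*(-73) + 99 = -15*(-73) + 99 = 1095 + 99 = 1194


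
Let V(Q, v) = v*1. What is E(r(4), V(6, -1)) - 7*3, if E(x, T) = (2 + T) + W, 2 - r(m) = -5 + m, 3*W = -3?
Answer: -21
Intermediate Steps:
W = -1 (W = (⅓)*(-3) = -1)
V(Q, v) = v
r(m) = 7 - m (r(m) = 2 - (-5 + m) = 2 + (5 - m) = 7 - m)
E(x, T) = 1 + T (E(x, T) = (2 + T) - 1 = 1 + T)
E(r(4), V(6, -1)) - 7*3 = (1 - 1) - 7*3 = 0 - 21 = -21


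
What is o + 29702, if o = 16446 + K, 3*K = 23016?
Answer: 53820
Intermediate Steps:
K = 7672 (K = (⅓)*23016 = 7672)
o = 24118 (o = 16446 + 7672 = 24118)
o + 29702 = 24118 + 29702 = 53820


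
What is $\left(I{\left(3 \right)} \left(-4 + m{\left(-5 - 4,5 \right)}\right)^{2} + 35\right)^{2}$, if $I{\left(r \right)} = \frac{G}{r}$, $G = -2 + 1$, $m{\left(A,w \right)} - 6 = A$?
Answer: $\frac{3136}{9} \approx 348.44$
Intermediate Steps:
$m{\left(A,w \right)} = 6 + A$
$G = -1$
$I{\left(r \right)} = - \frac{1}{r}$
$\left(I{\left(3 \right)} \left(-4 + m{\left(-5 - 4,5 \right)}\right)^{2} + 35\right)^{2} = \left(- \frac{1}{3} \left(-4 + \left(6 - 9\right)\right)^{2} + 35\right)^{2} = \left(\left(-1\right) \frac{1}{3} \left(-4 + \left(6 - 9\right)\right)^{2} + 35\right)^{2} = \left(- \frac{\left(-4 - 3\right)^{2}}{3} + 35\right)^{2} = \left(- \frac{\left(-7\right)^{2}}{3} + 35\right)^{2} = \left(\left(- \frac{1}{3}\right) 49 + 35\right)^{2} = \left(- \frac{49}{3} + 35\right)^{2} = \left(\frac{56}{3}\right)^{2} = \frac{3136}{9}$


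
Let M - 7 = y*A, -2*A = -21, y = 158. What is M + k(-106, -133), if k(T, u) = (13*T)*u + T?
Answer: 184834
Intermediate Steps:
A = 21/2 (A = -1/2*(-21) = 21/2 ≈ 10.500)
k(T, u) = T + 13*T*u (k(T, u) = 13*T*u + T = T + 13*T*u)
M = 1666 (M = 7 + 158*(21/2) = 7 + 1659 = 1666)
M + k(-106, -133) = 1666 - 106*(1 + 13*(-133)) = 1666 - 106*(1 - 1729) = 1666 - 106*(-1728) = 1666 + 183168 = 184834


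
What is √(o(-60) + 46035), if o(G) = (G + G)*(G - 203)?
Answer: √77595 ≈ 278.56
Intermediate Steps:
o(G) = 2*G*(-203 + G) (o(G) = (2*G)*(-203 + G) = 2*G*(-203 + G))
√(o(-60) + 46035) = √(2*(-60)*(-203 - 60) + 46035) = √(2*(-60)*(-263) + 46035) = √(31560 + 46035) = √77595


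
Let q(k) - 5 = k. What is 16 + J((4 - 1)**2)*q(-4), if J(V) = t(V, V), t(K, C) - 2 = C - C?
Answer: 18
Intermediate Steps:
t(K, C) = 2 (t(K, C) = 2 + (C - C) = 2 + 0 = 2)
J(V) = 2
q(k) = 5 + k
16 + J((4 - 1)**2)*q(-4) = 16 + 2*(5 - 4) = 16 + 2*1 = 16 + 2 = 18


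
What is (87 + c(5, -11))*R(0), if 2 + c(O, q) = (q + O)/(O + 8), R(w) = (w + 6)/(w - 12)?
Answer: -1099/26 ≈ -42.269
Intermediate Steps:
R(w) = (6 + w)/(-12 + w)
c(O, q) = -2 + (O + q)/(8 + O) (c(O, q) = -2 + (q + O)/(O + 8) = -2 + (O + q)/(8 + O))
(87 + c(5, -11))*R(0) = (87 + (-16 - 11 - 1*5)/(8 + 5))*((6 + 0)/(-12 + 0)) = (87 + (-16 - 11 - 5)/13)*(6/(-12)) = (87 + (1/13)*(-32))*(-1/12*6) = (87 - 32/13)*(-1/2) = (1099/13)*(-1/2) = -1099/26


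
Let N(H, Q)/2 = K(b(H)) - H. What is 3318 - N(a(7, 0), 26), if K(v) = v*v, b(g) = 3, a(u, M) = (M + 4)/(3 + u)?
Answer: 16504/5 ≈ 3300.8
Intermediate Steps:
a(u, M) = (4 + M)/(3 + u)
K(v) = v²
N(H, Q) = 18 - 2*H (N(H, Q) = 2*(3² - H) = 2*(9 - H) = 18 - 2*H)
3318 - N(a(7, 0), 26) = 3318 - (18 - 2*(4 + 0)/(3 + 7)) = 3318 - (18 - 2*4/10) = 3318 - (18 - 4/5) = 3318 - (18 - 2*⅖) = 3318 - (18 - ⅘) = 3318 - 1*86/5 = 3318 - 86/5 = 16504/5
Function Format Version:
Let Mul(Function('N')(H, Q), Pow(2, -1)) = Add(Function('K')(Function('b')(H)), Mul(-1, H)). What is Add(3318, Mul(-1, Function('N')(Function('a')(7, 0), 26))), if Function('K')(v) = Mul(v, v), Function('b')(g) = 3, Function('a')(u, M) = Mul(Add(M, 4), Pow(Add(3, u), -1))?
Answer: Rational(16504, 5) ≈ 3300.8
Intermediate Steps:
Function('a')(u, M) = Mul(Pow(Add(3, u), -1), Add(4, M)) (Function('a')(u, M) = Mul(Add(4, M), Pow(Add(3, u), -1)) = Mul(Pow(Add(3, u), -1), Add(4, M)))
Function('K')(v) = Pow(v, 2)
Function('N')(H, Q) = Add(18, Mul(-2, H)) (Function('N')(H, Q) = Mul(2, Add(Pow(3, 2), Mul(-1, H))) = Mul(2, Add(9, Mul(-1, H))) = Add(18, Mul(-2, H)))
Add(3318, Mul(-1, Function('N')(Function('a')(7, 0), 26))) = Add(3318, Mul(-1, Add(18, Mul(-2, Mul(Pow(Add(3, 7), -1), Add(4, 0)))))) = Add(3318, Mul(-1, Add(18, Mul(-2, Mul(Pow(10, -1), 4))))) = Add(3318, Mul(-1, Add(18, Mul(-2, Mul(Rational(1, 10), 4))))) = Add(3318, Mul(-1, Add(18, Mul(-2, Rational(2, 5))))) = Add(3318, Mul(-1, Add(18, Rational(-4, 5)))) = Add(3318, Mul(-1, Rational(86, 5))) = Add(3318, Rational(-86, 5)) = Rational(16504, 5)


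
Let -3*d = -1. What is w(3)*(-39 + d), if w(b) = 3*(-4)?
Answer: 464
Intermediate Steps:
w(b) = -12
d = 1/3 (d = -1/3*(-1) = 1/3 ≈ 0.33333)
w(3)*(-39 + d) = -12*(-39 + 1/3) = -12*(-116/3) = 464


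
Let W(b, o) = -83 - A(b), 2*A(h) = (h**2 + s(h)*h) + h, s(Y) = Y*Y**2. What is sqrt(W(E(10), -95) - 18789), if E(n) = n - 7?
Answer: I*sqrt(75674)/2 ≈ 137.54*I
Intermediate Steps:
s(Y) = Y**3
E(n) = -7 + n
A(h) = h/2 + h**2/2 + h**4/2 (A(h) = ((h**2 + h**3*h) + h)/2 = ((h**2 + h**4) + h)/2 = (h + h**2 + h**4)/2 = h/2 + h**2/2 + h**4/2)
W(b, o) = -83 - b*(1 + b + b**3)/2
sqrt(W(E(10), -95) - 18789) = sqrt((-83 - (-7 + 10)*(1 + (-7 + 10) + (-7 + 10)**3)/2) - 18789) = sqrt((-83 - 1/2*3*(1 + 3 + 3**3)) - 18789) = sqrt((-83 - 1/2*3*(1 + 3 + 27)) - 18789) = sqrt((-83 - 1/2*3*31) - 18789) = sqrt((-83 - 93/2) - 18789) = sqrt(-259/2 - 18789) = sqrt(-37837/2) = I*sqrt(75674)/2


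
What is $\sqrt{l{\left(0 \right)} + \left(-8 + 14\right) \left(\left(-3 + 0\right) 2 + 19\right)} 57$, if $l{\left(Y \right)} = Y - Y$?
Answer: $57 \sqrt{78} \approx 503.41$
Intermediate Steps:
$l{\left(Y \right)} = 0$
$\sqrt{l{\left(0 \right)} + \left(-8 + 14\right) \left(\left(-3 + 0\right) 2 + 19\right)} 57 = \sqrt{0 + \left(-8 + 14\right) \left(\left(-3 + 0\right) 2 + 19\right)} 57 = \sqrt{0 + 6 \left(\left(-3\right) 2 + 19\right)} 57 = \sqrt{0 + 6 \left(-6 + 19\right)} 57 = \sqrt{0 + 6 \cdot 13} \cdot 57 = \sqrt{0 + 78} \cdot 57 = \sqrt{78} \cdot 57 = 57 \sqrt{78}$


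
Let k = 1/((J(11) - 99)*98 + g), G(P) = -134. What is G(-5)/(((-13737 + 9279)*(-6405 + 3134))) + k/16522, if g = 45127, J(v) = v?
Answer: -40400580863/4397256391757394 ≈ -9.1877e-6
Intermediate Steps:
k = 1/36503 (k = 1/((11 - 99)*98 + 45127) = 1/(-88*98 + 45127) = 1/(-8624 + 45127) = 1/36503 ≈ 2.7395e-5)
G(-5)/(((-13737 + 9279)*(-6405 + 3134))) + k/16522 = -134*1/((-13737 + 9279)*(-6405 + 3134)) + (1/36503)/16522 = -134/((-4458*(-3271))) + (1/36503)*(1/16522) = -134/14582118 + 1/603102566 = -134*1/14582118 + 1/603102566 = -67/7291059 + 1/603102566 = -40400580863/4397256391757394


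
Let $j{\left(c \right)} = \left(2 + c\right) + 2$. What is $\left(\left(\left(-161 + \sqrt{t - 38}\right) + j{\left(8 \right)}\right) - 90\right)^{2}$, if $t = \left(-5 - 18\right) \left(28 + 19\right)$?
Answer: $\left(239 - i \sqrt{1119}\right)^{2} \approx 56002.0 - 15990.0 i$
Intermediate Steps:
$t = -1081$ ($t = \left(-23\right) 47 = -1081$)
$j{\left(c \right)} = 4 + c$
$\left(\left(\left(-161 + \sqrt{t - 38}\right) + j{\left(8 \right)}\right) - 90\right)^{2} = \left(\left(\left(-161 + \sqrt{-1081 - 38}\right) + \left(4 + 8\right)\right) - 90\right)^{2} = \left(\left(\left(-161 + \sqrt{-1081 - 38}\right) + 12\right) - 90\right)^{2} = \left(\left(\left(-161 + \sqrt{-1119}\right) + 12\right) - 90\right)^{2} = \left(\left(\left(-161 + i \sqrt{1119}\right) + 12\right) - 90\right)^{2} = \left(\left(-149 + i \sqrt{1119}\right) - 90\right)^{2} = \left(-239 + i \sqrt{1119}\right)^{2}$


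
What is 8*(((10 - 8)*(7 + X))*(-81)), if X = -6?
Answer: -1296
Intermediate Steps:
8*(((10 - 8)*(7 + X))*(-81)) = 8*(((10 - 8)*(7 - 6))*(-81)) = 8*((2*1)*(-81)) = 8*(2*(-81)) = 8*(-162) = -1296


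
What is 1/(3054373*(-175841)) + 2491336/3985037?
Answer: 191150958704168973/305757088977100663 ≈ 0.62517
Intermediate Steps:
1/(3054373*(-175841)) + 2491336/3985037 = (1/3054373)*(-1/175841) + 2491336*(1/3985037) = -1/537084002693 + 2491336/3985037 = 191150958704168973/305757088977100663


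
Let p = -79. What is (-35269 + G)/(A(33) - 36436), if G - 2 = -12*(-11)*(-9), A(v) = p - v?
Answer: 36455/36548 ≈ 0.99746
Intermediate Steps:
A(v) = -79 - v
G = -1186 (G = 2 - 12*(-11)*(-9) = 2 + 132*(-9) = 2 - 1188 = -1186)
(-35269 + G)/(A(33) - 36436) = (-35269 - 1186)/((-79 - 1*33) - 36436) = -36455/((-79 - 33) - 36436) = -36455/(-112 - 36436) = -36455/(-36548) = -36455*(-1/36548) = 36455/36548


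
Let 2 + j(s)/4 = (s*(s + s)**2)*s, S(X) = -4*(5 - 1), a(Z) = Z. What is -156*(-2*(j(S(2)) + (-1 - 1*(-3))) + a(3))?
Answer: 327153372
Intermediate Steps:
S(X) = -16 (S(X) = -4*4 = -16)
j(s) = -8 + 16*s**4 (j(s) = -8 + 4*((s*(s + s)**2)*s) = -8 + 4*((s*(2*s)**2)*s) = -8 + 4*((s*(4*s**2))*s) = -8 + 4*((4*s**3)*s) = -8 + 4*(4*s**4) = -8 + 16*s**4)
-156*(-2*(j(S(2)) + (-1 - 1*(-3))) + a(3)) = -156*(-2*((-8 + 16*(-16)**4) + (-1 - 1*(-3))) + 3) = -156*(-2*((-8 + 16*65536) + (-1 + 3)) + 3) = -156*(-2*((-8 + 1048576) + 2) + 3) = -156*(-2*(1048568 + 2) + 3) = -156*(-2*1048570 + 3) = -156*(-2097140 + 3) = -156*(-2097137) = 327153372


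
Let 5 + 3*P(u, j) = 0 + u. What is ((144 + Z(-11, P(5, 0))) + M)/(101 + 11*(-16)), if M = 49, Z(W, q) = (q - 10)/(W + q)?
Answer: -711/275 ≈ -2.5855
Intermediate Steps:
P(u, j) = -5/3 + u/3 (P(u, j) = -5/3 + (0 + u)/3 = -5/3 + u/3)
Z(W, q) = (-10 + q)/(W + q)
((144 + Z(-11, P(5, 0))) + M)/(101 + 11*(-16)) = ((144 + (-10 + (-5/3 + (1/3)*5))/(-11 + (-5/3 + (1/3)*5))) + 49)/(101 + 11*(-16)) = ((144 + (-10 + (-5/3 + 5/3))/(-11 + (-5/3 + 5/3))) + 49)/(101 - 176) = ((144 + (-10 + 0)/(-11 + 0)) + 49)/(-75) = ((144 - 10/(-11)) + 49)*(-1/75) = ((144 - 1/11*(-10)) + 49)*(-1/75) = ((144 + 10/11) + 49)*(-1/75) = (1594/11 + 49)*(-1/75) = (2133/11)*(-1/75) = -711/275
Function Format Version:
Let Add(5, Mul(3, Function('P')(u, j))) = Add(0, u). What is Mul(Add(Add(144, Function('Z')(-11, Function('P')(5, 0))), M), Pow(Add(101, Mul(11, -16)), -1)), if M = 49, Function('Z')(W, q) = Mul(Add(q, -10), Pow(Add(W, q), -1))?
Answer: Rational(-711, 275) ≈ -2.5855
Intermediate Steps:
Function('P')(u, j) = Add(Rational(-5, 3), Mul(Rational(1, 3), u)) (Function('P')(u, j) = Add(Rational(-5, 3), Mul(Rational(1, 3), Add(0, u))) = Add(Rational(-5, 3), Mul(Rational(1, 3), u)))
Function('Z')(W, q) = Mul(Pow(Add(W, q), -1), Add(-10, q)) (Function('Z')(W, q) = Mul(Add(-10, q), Pow(Add(W, q), -1)) = Mul(Pow(Add(W, q), -1), Add(-10, q)))
Mul(Add(Add(144, Function('Z')(-11, Function('P')(5, 0))), M), Pow(Add(101, Mul(11, -16)), -1)) = Mul(Add(Add(144, Mul(Pow(Add(-11, Add(Rational(-5, 3), Mul(Rational(1, 3), 5))), -1), Add(-10, Add(Rational(-5, 3), Mul(Rational(1, 3), 5))))), 49), Pow(Add(101, Mul(11, -16)), -1)) = Mul(Add(Add(144, Mul(Pow(Add(-11, Add(Rational(-5, 3), Rational(5, 3))), -1), Add(-10, Add(Rational(-5, 3), Rational(5, 3))))), 49), Pow(Add(101, -176), -1)) = Mul(Add(Add(144, Mul(Pow(Add(-11, 0), -1), Add(-10, 0))), 49), Pow(-75, -1)) = Mul(Add(Add(144, Mul(Pow(-11, -1), -10)), 49), Rational(-1, 75)) = Mul(Add(Add(144, Mul(Rational(-1, 11), -10)), 49), Rational(-1, 75)) = Mul(Add(Add(144, Rational(10, 11)), 49), Rational(-1, 75)) = Mul(Add(Rational(1594, 11), 49), Rational(-1, 75)) = Mul(Rational(2133, 11), Rational(-1, 75)) = Rational(-711, 275)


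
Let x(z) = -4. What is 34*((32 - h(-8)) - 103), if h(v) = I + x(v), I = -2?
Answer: -2210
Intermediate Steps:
h(v) = -6 (h(v) = -2 - 4 = -6)
34*((32 - h(-8)) - 103) = 34*((32 - 1*(-6)) - 103) = 34*((32 + 6) - 103) = 34*(38 - 103) = 34*(-65) = -2210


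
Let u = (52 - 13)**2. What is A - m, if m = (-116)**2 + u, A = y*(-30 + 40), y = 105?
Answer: -13927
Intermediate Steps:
u = 1521 (u = 39**2 = 1521)
A = 1050 (A = 105*(-30 + 40) = 105*10 = 1050)
m = 14977 (m = (-116)**2 + 1521 = 13456 + 1521 = 14977)
A - m = 1050 - 1*14977 = 1050 - 14977 = -13927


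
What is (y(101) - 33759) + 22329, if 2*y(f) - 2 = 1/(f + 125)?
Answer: -5165907/452 ≈ -11429.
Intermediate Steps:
y(f) = 1 + 1/(2*(125 + f)) (y(f) = 1 + 1/(2*(f + 125)) = 1 + 1/(2*(125 + f)))
(y(101) - 33759) + 22329 = ((251/2 + 101)/(125 + 101) - 33759) + 22329 = ((453/2)/226 - 33759) + 22329 = ((1/226)*(453/2) - 33759) + 22329 = (453/452 - 33759) + 22329 = -15258615/452 + 22329 = -5165907/452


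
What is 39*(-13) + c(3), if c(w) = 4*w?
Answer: -495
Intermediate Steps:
39*(-13) + c(3) = 39*(-13) + 4*3 = -507 + 12 = -495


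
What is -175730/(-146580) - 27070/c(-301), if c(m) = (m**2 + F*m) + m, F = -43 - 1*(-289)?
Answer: -378097/810378 ≈ -0.46657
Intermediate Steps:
F = 246 (F = -43 + 289 = 246)
c(m) = m**2 + 247*m (c(m) = (m**2 + 246*m) + m = m**2 + 247*m)
-175730/(-146580) - 27070/c(-301) = -175730/(-146580) - 27070*(-1/(301*(247 - 301))) = -175730*(-1/146580) - 27070/((-301*(-54))) = 17573/14658 - 27070/16254 = 17573/14658 - 27070*1/16254 = 17573/14658 - 13535/8127 = -378097/810378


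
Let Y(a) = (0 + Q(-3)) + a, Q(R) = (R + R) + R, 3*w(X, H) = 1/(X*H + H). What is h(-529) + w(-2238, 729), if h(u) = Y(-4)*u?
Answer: 33644477762/4892319 ≈ 6877.0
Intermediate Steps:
w(X, H) = 1/(3*(H + H*X)) (w(X, H) = 1/(3*(X*H + H)) = 1/(3*(H*X + H)) = 1/(3*(H + H*X)))
Q(R) = 3*R (Q(R) = 2*R + R = 3*R)
Y(a) = -9 + a (Y(a) = (0 + 3*(-3)) + a = (0 - 9) + a = -9 + a)
h(u) = -13*u (h(u) = (-9 - 4)*u = -13*u)
h(-529) + w(-2238, 729) = -13*(-529) + (⅓)/(729*(1 - 2238)) = 6877 + (⅓)*(1/729)/(-2237) = 6877 + (⅓)*(1/729)*(-1/2237) = 6877 - 1/4892319 = 33644477762/4892319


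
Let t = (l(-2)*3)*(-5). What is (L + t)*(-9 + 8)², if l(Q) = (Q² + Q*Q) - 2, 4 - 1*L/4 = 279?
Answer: -1190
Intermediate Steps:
L = -1100 (L = 16 - 4*279 = 16 - 1116 = -1100)
l(Q) = -2 + 2*Q² (l(Q) = (Q² + Q²) - 2 = 2*Q² - 2 = -2 + 2*Q²)
t = -90 (t = ((-2 + 2*(-2)²)*3)*(-5) = ((-2 + 2*4)*3)*(-5) = ((-2 + 8)*3)*(-5) = (6*3)*(-5) = 18*(-5) = -90)
(L + t)*(-9 + 8)² = (-1100 - 90)*(-9 + 8)² = -1190*(-1)² = -1190*1 = -1190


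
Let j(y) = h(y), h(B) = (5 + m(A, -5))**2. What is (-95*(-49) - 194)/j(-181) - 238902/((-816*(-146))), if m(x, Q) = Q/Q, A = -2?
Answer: 7262017/59568 ≈ 121.91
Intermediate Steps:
m(x, Q) = 1
h(B) = 36 (h(B) = (5 + 1)**2 = 6**2 = 36)
j(y) = 36
(-95*(-49) - 194)/j(-181) - 238902/((-816*(-146))) = (-95*(-49) - 194)/36 - 238902/((-816*(-146))) = (4655 - 194)*(1/36) - 238902/119136 = 4461*(1/36) - 238902*1/119136 = 1487/12 - 39817/19856 = 7262017/59568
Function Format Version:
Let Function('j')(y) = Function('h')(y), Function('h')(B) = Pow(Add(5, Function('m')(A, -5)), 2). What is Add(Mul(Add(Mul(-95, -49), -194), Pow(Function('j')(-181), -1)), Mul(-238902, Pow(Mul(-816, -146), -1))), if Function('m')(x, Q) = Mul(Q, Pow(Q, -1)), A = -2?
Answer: Rational(7262017, 59568) ≈ 121.91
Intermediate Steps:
Function('m')(x, Q) = 1
Function('h')(B) = 36 (Function('h')(B) = Pow(Add(5, 1), 2) = Pow(6, 2) = 36)
Function('j')(y) = 36
Add(Mul(Add(Mul(-95, -49), -194), Pow(Function('j')(-181), -1)), Mul(-238902, Pow(Mul(-816, -146), -1))) = Add(Mul(Add(Mul(-95, -49), -194), Pow(36, -1)), Mul(-238902, Pow(Mul(-816, -146), -1))) = Add(Mul(Add(4655, -194), Rational(1, 36)), Mul(-238902, Pow(119136, -1))) = Add(Mul(4461, Rational(1, 36)), Mul(-238902, Rational(1, 119136))) = Add(Rational(1487, 12), Rational(-39817, 19856)) = Rational(7262017, 59568)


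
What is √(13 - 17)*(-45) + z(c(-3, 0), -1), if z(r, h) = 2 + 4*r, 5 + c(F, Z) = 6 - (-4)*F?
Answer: -42 - 90*I ≈ -42.0 - 90.0*I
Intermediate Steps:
c(F, Z) = 1 + 4*F (c(F, Z) = -5 + (6 - (-4)*F) = -5 + (6 + 4*F) = 1 + 4*F)
√(13 - 17)*(-45) + z(c(-3, 0), -1) = √(13 - 17)*(-45) + (2 + 4*(1 + 4*(-3))) = √(-4)*(-45) + (2 + 4*(1 - 12)) = (2*I)*(-45) + (2 + 4*(-11)) = -90*I + (2 - 44) = -90*I - 42 = -42 - 90*I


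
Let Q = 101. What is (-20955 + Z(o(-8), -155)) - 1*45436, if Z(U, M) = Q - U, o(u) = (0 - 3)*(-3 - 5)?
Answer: -66314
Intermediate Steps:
o(u) = 24 (o(u) = -3*(-8) = 24)
Z(U, M) = 101 - U
(-20955 + Z(o(-8), -155)) - 1*45436 = (-20955 + (101 - 1*24)) - 1*45436 = (-20955 + (101 - 24)) - 45436 = (-20955 + 77) - 45436 = -20878 - 45436 = -66314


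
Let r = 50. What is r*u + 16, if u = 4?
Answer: 216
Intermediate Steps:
r*u + 16 = 50*4 + 16 = 200 + 16 = 216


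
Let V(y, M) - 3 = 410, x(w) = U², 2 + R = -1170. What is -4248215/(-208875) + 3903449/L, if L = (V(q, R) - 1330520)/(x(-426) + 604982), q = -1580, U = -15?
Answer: -10965322973471336/6173913325 ≈ -1.7761e+6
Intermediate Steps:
R = -1172 (R = -2 - 1170 = -1172)
x(w) = 225 (x(w) = (-15)² = 225)
V(y, M) = 413 (V(y, M) = 3 + 410 = 413)
L = -1330107/605207 (L = (413 - 1330520)/(225 + 604982) = -1330107/605207 ≈ -2.1978)
-4248215/(-208875) + 3903449/L = -4248215/(-208875) + 3903449/(-1330107/605207) = -4248215*(-1/208875) + 3903449*(-605207/1330107) = 849643/41775 - 2362394658943/1330107 = -10965322973471336/6173913325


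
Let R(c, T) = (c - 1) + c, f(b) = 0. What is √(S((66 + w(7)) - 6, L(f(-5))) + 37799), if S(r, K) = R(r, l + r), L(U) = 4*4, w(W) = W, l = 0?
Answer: 2*√9483 ≈ 194.76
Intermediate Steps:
L(U) = 16
R(c, T) = -1 + 2*c (R(c, T) = (-1 + c) + c = -1 + 2*c)
S(r, K) = -1 + 2*r
√(S((66 + w(7)) - 6, L(f(-5))) + 37799) = √((-1 + 2*((66 + 7) - 6)) + 37799) = √((-1 + 2*(73 - 6)) + 37799) = √((-1 + 2*67) + 37799) = √((-1 + 134) + 37799) = √(133 + 37799) = √37932 = 2*√9483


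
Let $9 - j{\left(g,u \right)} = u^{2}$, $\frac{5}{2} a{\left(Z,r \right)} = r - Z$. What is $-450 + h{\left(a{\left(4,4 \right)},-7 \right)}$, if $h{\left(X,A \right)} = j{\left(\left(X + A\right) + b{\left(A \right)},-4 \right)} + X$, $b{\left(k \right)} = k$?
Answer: $-457$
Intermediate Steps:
$a{\left(Z,r \right)} = - \frac{2 Z}{5} + \frac{2 r}{5}$ ($a{\left(Z,r \right)} = \frac{2 \left(r - Z\right)}{5} = - \frac{2 Z}{5} + \frac{2 r}{5}$)
$j{\left(g,u \right)} = 9 - u^{2}$
$h{\left(X,A \right)} = -7 + X$ ($h{\left(X,A \right)} = \left(9 - \left(-4\right)^{2}\right) + X = \left(9 - 16\right) + X = -7 + X$)
$-450 + h{\left(a{\left(4,4 \right)},-7 \right)} = -450 + \left(-7 + \left(\left(- \frac{2}{5}\right) 4 + \frac{2}{5} \cdot 4\right)\right) = -450 + \left(-7 + \left(- \frac{8}{5} + \frac{8}{5}\right)\right) = -450 + \left(-7 + 0\right) = -450 - 7 = -457$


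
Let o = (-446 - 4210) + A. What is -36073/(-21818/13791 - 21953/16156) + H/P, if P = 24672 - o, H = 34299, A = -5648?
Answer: 281136170171116077/22917864194656 ≈ 12267.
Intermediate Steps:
o = -10304 (o = (-446 - 4210) - 5648 = -4656 - 5648 = -10304)
P = 34976 (P = 24672 - 1*(-10304) = 24672 + 10304 = 34976)
-36073/(-21818/13791 - 21953/16156) + H/P = -36073/(-21818/13791 - 21953/16156) + 34299/34976 = -36073/(-655245431/222807396) + 34299/34976 = -36073*(-222807396/655245431) + 34299/34976 = 8037331195908/655245431 + 34299/34976 = 281136170171116077/22917864194656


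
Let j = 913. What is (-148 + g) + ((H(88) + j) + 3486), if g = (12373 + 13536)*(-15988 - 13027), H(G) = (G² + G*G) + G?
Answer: -751729808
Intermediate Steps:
H(G) = G + 2*G² (H(G) = (G² + G²) + G = 2*G² + G = G + 2*G²)
g = -751749635 (g = 25909*(-29015) = -751749635)
(-148 + g) + ((H(88) + j) + 3486) = (-148 - 751749635) + ((88*(1 + 2*88) + 913) + 3486) = -751749783 + ((88*(1 + 176) + 913) + 3486) = -751749783 + ((88*177 + 913) + 3486) = -751749783 + ((15576 + 913) + 3486) = -751749783 + (16489 + 3486) = -751749783 + 19975 = -751729808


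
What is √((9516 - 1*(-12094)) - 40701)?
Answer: I*√19091 ≈ 138.17*I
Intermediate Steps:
√((9516 - 1*(-12094)) - 40701) = √((9516 + 12094) - 40701) = √(21610 - 40701) = √(-19091) = I*√19091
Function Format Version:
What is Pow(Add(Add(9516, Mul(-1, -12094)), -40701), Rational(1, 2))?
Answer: Mul(I, Pow(19091, Rational(1, 2))) ≈ Mul(138.17, I)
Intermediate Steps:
Pow(Add(Add(9516, Mul(-1, -12094)), -40701), Rational(1, 2)) = Pow(Add(Add(9516, 12094), -40701), Rational(1, 2)) = Pow(Add(21610, -40701), Rational(1, 2)) = Pow(-19091, Rational(1, 2)) = Mul(I, Pow(19091, Rational(1, 2)))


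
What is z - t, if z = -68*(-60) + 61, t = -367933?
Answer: 372074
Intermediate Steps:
z = 4141 (z = 4080 + 61 = 4141)
z - t = 4141 - 1*(-367933) = 4141 + 367933 = 372074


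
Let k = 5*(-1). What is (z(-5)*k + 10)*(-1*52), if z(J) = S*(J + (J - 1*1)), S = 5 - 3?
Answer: -6240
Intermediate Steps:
S = 2
z(J) = -2 + 4*J (z(J) = 2*(J + (J - 1*1)) = 2*(J + (J - 1)) = 2*(J + (-1 + J)) = 2*(-1 + 2*J) = -2 + 4*J)
k = -5
(z(-5)*k + 10)*(-1*52) = ((-2 + 4*(-5))*(-5) + 10)*(-1*52) = ((-2 - 20)*(-5) + 10)*(-52) = (-22*(-5) + 10)*(-52) = (110 + 10)*(-52) = 120*(-52) = -6240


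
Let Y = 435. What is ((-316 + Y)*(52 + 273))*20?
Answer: 773500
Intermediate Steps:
((-316 + Y)*(52 + 273))*20 = ((-316 + 435)*(52 + 273))*20 = (119*325)*20 = 38675*20 = 773500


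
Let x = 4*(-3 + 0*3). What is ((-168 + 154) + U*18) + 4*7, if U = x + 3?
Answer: -148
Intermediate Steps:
x = -12 (x = 4*(-3 + 0) = 4*(-3) = -12)
U = -9 (U = -12 + 3 = -9)
((-168 + 154) + U*18) + 4*7 = ((-168 + 154) - 9*18) + 4*7 = (-14 - 162) + 28 = -176 + 28 = -148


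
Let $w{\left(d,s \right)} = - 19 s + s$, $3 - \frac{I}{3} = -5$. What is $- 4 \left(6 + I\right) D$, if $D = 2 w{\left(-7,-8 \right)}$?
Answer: $-34560$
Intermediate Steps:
$I = 24$ ($I = 9 - -15 = 9 + 15 = 24$)
$w{\left(d,s \right)} = - 18 s$
$D = 288$ ($D = 2 \left(\left(-18\right) \left(-8\right)\right) = 2 \cdot 144 = 288$)
$- 4 \left(6 + I\right) D = - 4 \left(6 + 24\right) 288 = \left(-4\right) 30 \cdot 288 = \left(-120\right) 288 = -34560$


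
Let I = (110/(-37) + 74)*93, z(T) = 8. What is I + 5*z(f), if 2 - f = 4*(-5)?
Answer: 245884/37 ≈ 6645.5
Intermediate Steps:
f = 22 (f = 2 - 4*(-5) = 2 - 1*(-20) = 2 + 20 = 22)
I = 244404/37 (I = (110*(-1/37) + 74)*93 = (-110/37 + 74)*93 = (2628/37)*93 = 244404/37 ≈ 6605.5)
I + 5*z(f) = 244404/37 + 5*8 = 244404/37 + 40 = 245884/37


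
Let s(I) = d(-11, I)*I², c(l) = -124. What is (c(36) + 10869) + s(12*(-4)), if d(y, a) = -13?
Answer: -19207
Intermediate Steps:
s(I) = -13*I²
(c(36) + 10869) + s(12*(-4)) = (-124 + 10869) - 13*(12*(-4))² = 10745 - 13*(-48)² = 10745 - 13*2304 = 10745 - 29952 = -19207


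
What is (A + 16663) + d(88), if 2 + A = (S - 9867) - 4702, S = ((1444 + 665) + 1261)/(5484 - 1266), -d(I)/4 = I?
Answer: 3671345/2109 ≈ 1740.8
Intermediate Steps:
d(I) = -4*I
S = 1685/2109 (S = (2109 + 1261)/4218 = 3370*(1/4218) = 1685/2109 ≈ 0.79896)
A = -30728554/2109 (A = -2 + ((1685/2109 - 9867) - 4702) = -2 + (-20807818/2109 - 4702) = -2 - 30724336/2109 = -30728554/2109 ≈ -14570.)
(A + 16663) + d(88) = (-30728554/2109 + 16663) - 4*88 = 4413713/2109 - 352 = 3671345/2109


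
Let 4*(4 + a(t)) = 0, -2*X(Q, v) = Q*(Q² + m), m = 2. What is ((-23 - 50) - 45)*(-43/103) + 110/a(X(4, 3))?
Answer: 4483/206 ≈ 21.762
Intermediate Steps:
X(Q, v) = -Q*(2 + Q²)/2 (X(Q, v) = -Q*(Q² + 2)/2 = -Q*(2 + Q²)/2)
a(t) = -4 (a(t) = -4 + (¼)*0 = -4 + 0 = -4)
((-23 - 50) - 45)*(-43/103) + 110/a(X(4, 3)) = ((-23 - 50) - 45)*(-43/103) + 110/(-4) = (-73 - 45)*(-43*1/103) + 110*(-¼) = -118*(-43/103) - 55/2 = 5074/103 - 55/2 = 4483/206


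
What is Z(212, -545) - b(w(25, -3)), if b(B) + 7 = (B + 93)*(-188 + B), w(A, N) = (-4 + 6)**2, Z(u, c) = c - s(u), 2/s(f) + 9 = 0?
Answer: 155792/9 ≈ 17310.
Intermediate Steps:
s(f) = -2/9 (s(f) = 2/(-9 + 0) = 2/(-9) = 2*(-1/9) = -2/9)
Z(u, c) = 2/9 + c (Z(u, c) = c - 1*(-2/9) = c + 2/9 = 2/9 + c)
w(A, N) = 4 (w(A, N) = 2**2 = 4)
b(B) = -7 + (-188 + B)*(93 + B) (b(B) = -7 + (B + 93)*(-188 + B) = -7 + (93 + B)*(-188 + B) = -7 + (-188 + B)*(93 + B))
Z(212, -545) - b(w(25, -3)) = (2/9 - 545) - (-17491 + 4**2 - 95*4) = -4903/9 - (-17491 + 16 - 380) = -4903/9 - 1*(-17855) = -4903/9 + 17855 = 155792/9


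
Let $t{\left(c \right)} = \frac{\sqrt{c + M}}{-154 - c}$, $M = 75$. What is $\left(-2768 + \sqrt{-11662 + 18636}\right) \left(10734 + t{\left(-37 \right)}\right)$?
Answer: $- \frac{\left(2768 - \sqrt{6974}\right) \left(1255878 - \sqrt{38}\right)}{117} \approx -2.8815 \cdot 10^{7}$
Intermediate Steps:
$t{\left(c \right)} = \frac{\sqrt{75 + c}}{-154 - c}$ ($t{\left(c \right)} = \frac{\sqrt{c + 75}}{-154 - c} = \frac{\sqrt{75 + c}}{-154 - c}$)
$\left(-2768 + \sqrt{-11662 + 18636}\right) \left(10734 + t{\left(-37 \right)}\right) = \left(-2768 + \sqrt{-11662 + 18636}\right) \left(10734 - \frac{\sqrt{75 - 37}}{154 - 37}\right) = \left(-2768 + \sqrt{6974}\right) \left(10734 - \frac{\sqrt{38}}{117}\right)$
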